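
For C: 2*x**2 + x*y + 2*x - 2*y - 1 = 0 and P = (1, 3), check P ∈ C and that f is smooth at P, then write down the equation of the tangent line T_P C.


Tangent line at P: 9*x - y - 6 = 0.

Step 1: f(1, 3) = 0, so P lies on C.
Step 2: partial derivatives
  f_x(x, y) = 4*x + y + 2, f_y(x, y) = x - 2.
  f_x(P) = 9, f_y(P) = -1 (gradient nonzero, so P is smooth).
Step 3: tangent line at P: 9·(x − 1) + -1·(y − 3) = 0.
Expanding: 9*x - y - 6 = 0.


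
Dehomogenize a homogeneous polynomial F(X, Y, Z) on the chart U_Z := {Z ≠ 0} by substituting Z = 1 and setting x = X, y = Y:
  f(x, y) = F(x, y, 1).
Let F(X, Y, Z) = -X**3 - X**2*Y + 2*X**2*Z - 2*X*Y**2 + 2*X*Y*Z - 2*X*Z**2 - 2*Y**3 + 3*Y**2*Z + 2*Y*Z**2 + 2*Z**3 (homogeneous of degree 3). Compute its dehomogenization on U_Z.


f(x, y) = -x**3 - x**2*y + 2*x**2 - 2*x*y**2 + 2*x*y - 2*x - 2*y**3 + 3*y**2 + 2*y + 2

On U_Z we set Z = 1. Each monomial c·X^i·Y^j·Z^k in F becomes c·x^i·y^j·1^k = c·x^i·y^j.
Substituting Z = 1: F(X, Y, 1) = -x**3 - x**2*y + 2*x**2 - 2*x*y**2 + 2*x*y - 2*x - 2*y**3 + 3*y**2 + 2*y + 2.
Note: deg(f) ≤ deg(F) = 3; strict inequality happens when F is divisible by Z (lost terms).


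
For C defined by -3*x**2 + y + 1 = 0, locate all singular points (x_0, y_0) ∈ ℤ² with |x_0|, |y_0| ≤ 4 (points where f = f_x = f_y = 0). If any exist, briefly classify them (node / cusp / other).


No singular points in the scanned grid; C is smooth there.

Compute partial derivatives:
  f_x = -6*x.
  f_y = 1.
f_y = 1 is a nonzero constant, so f_y never vanishes: no point (x, y) can satisfy f = f_x = f_y = 0. In particular no (x, y) ∈ {−4, ..., 4}² is singular; the curve is smooth.


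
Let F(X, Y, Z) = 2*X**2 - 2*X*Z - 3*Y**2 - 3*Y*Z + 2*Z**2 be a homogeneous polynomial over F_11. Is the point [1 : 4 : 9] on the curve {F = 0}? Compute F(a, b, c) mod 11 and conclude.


F(1,4,9) ≡ 1 (mod 11); P is NOT on the curve.

Evaluate F(1, 4, 9) term-by-term (mod 11).
  2*X**2 ↦ 2·1·1·1 = 2
  -2*X*Z ↦ -2·1·1·9 = -18
  -3*Y**2 ↦ -3·1·16·1 = -48
  -3*Y*Z ↦ -3·1·4·9 = -108
  2*Z**2 ↦ 2·1·1·81 = 162
Sum: F(1, 4, 9) = (2) + (-18) + (-48) + (-108) + (162) = -10.
Reducing mod 11: -10 ≡ 1 (mod 11).
Since F(a, b, c) ≡ 1 ≠ 0 (mod 11), P does NOT lie on the curve.


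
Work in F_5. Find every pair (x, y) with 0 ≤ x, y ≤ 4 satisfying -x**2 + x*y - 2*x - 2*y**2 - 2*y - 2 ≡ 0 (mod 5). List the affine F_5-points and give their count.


Affine F_5-points: {(1, 0), (1, 2), (2, 0), (3, 4), (4, 2), (4, 4)}; count = 6.

For each of the 25 pairs (x, y) ∈ F_5², evaluate f(x, y) mod 5. Record the zeros.
  x = 0: [0↦3, 1↦4, 2↦1, 3↦4, 4↦3]  zeros at y ∈ ∅
  x = 1: [0↦0, 1↦2, 2↦0, 3↦4, 4↦4]  zeros at y ∈ {0, 2}
  x = 2: [0↦0, 1↦3, 2↦2, 3↦2, 4↦3]  zeros at y ∈ {0}
  x = 3: [0↦3, 1↦2, 2↦2, 3↦3, 4↦0]  zeros at y ∈ {4}
  x = 4: [0↦4, 1↦4, 2↦0, 3↦2, 4↦0]  zeros at y ∈ {2, 4}
Collecting zeros: affine points = {(1, 0), (1, 2), (2, 0), (3, 4), (4, 2), (4, 4)}.
Total count |C(F_5)_aff| = 6.


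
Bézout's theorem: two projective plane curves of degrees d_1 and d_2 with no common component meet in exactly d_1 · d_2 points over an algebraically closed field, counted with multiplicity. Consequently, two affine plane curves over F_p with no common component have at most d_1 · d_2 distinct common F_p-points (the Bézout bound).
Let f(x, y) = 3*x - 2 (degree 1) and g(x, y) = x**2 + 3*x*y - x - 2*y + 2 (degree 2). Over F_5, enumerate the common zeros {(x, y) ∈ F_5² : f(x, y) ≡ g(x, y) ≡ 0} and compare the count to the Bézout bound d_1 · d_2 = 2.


Common zeros: ∅; count = 0; Bézout bound = 2.

deg(f) = 1, deg(g) = 2, so Bézout bound = 2.
Scan x ∈ F_5. For each x, list the y ∈ F_5 with f(x, y) ≡ 0 and those with g(x, y) ≡ 0 (mod 5); the common zeros in that column are the intersection.
  x = 0: f ≡ 0 at y ∈ ∅; g ≡ 0 at y ∈ {1}; common: ∅.
  x = 1: f ≡ 0 at y ∈ ∅; g ≡ 0 at y ∈ {3}; common: ∅.
  x = 2: f ≡ 0 at y ∈ ∅; g ≡ 0 at y ∈ {4}; common: ∅.
  x = 3: f ≡ 0 at y ∈ ∅; g ≡ 0 at y ∈ {1}; common: ∅.
  x = 4: f ≡ 0 at y ∈ {0, 1, 2, 3, 4}; g ≡ 0 at y ∈ ∅; common: ∅.
Collecting: common zeros = ∅, so the count is 0.
Comparison with the Bézout bound: 0 ≤ 2 = deg(f)·deg(g), as expected for curves with no common component (the affine F_5-count falls short of the bound because intersections may lie at infinity, over extension fields, or carry multiplicity).


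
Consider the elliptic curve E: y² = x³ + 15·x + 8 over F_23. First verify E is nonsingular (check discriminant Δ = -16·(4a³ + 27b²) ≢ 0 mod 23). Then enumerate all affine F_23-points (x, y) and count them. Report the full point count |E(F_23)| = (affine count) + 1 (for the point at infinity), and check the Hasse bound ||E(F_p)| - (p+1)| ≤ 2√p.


Affine points = {(0, 10), (0, 13), (1, 1), (1, 22), (2, 0), (5, 1), (5, 22), (10, 10), (10, 13), (11, 3), (11, 20), (13, 10), (13, 13), (14, 8), (14, 15), (17, 1), (17, 22), (21, 4), (21, 19)}; affine count = 19; |E(F_23)| = 20.

Discriminant check: Δ ∝ 4a³ + 27b² = 4·15³ + 27·8² = 4·3375 + 27·64 ≡ 2 (mod 23). Nonzero ⇒ E is nonsingular.
For each x ∈ F_23, compute rhs = x³ + 15·x + 8 mod 23, then count y ∈ F_23 with y² ≡ rhs.
  x = 0: rhs = 8, matching y values: 10, 13 (2 points).
  x = 1: rhs = 1, matching y values: 1, 22 (2 points).
  x = 2: rhs = 0, matching y values: 0 (1 points).
  x = 3: rhs = 11, matching y values: none (0 points).
  x = 4: rhs = 17, matching y values: none (0 points).
  x = 5: rhs = 1, matching y values: 1, 22 (2 points).
  x = 6: rhs = 15, matching y values: none (0 points).
  x = 7: rhs = 19, matching y values: none (0 points).
  x = 8: rhs = 19, matching y values: none (0 points).
  x = 9: rhs = 21, matching y values: none (0 points).
  x = 10: rhs = 8, matching y values: 10, 13 (2 points).
  x = 11: rhs = 9, matching y values: 3, 20 (2 points).
  x = 12: rhs = 7, matching y values: none (0 points).
  x = 13: rhs = 8, matching y values: 10, 13 (2 points).
  x = 14: rhs = 18, matching y values: 8, 15 (2 points).
  x = 15: rhs = 20, matching y values: none (0 points).
  x = 16: rhs = 20, matching y values: none (0 points).
  x = 17: rhs = 1, matching y values: 1, 22 (2 points).
  x = 18: rhs = 15, matching y values: none (0 points).
  x = 19: rhs = 22, matching y values: none (0 points).
  x = 20: rhs = 5, matching y values: none (0 points).
  x = 21: rhs = 16, matching y values: 4, 19 (2 points).
  x = 22: rhs = 15, matching y values: none (0 points).
Total affine count: 19.
Full point count |E(F_23)| = 19 + 1 = 20.
Hasse bound: |20 − (23+1)| = |-4| = 4 ≤ 2√23 ≈ 9.5917 ✓.


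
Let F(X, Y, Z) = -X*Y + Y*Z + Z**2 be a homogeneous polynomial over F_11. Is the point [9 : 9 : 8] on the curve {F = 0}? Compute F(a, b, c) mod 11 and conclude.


F(9,9,8) ≡ 0 (mod 11); P is on the curve.

Evaluate F(9, 9, 8) term-by-term (mod 11).
  -X*Y ↦ -1·9·9·1 = -81
  Y*Z ↦ 1·1·9·8 = 72
  Z**2 ↦ 1·1·1·64 = 64
Sum: F(9, 9, 8) = (-81) + (72) + (64) = 55.
Reducing mod 11: 55 ≡ 0 (mod 11).
Since F(a, b, c) ≡ 0 (mod 11), P lies on the curve.


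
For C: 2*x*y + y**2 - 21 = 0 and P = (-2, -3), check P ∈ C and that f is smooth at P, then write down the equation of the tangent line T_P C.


Tangent line at P: -6*x - 10*y - 42 = 0.

Step 1: f(-2, -3) = 0, so P lies on C.
Step 2: partial derivatives
  f_x(x, y) = 2*y, f_y(x, y) = 2*x + 2*y.
  f_x(P) = -6, f_y(P) = -10 (gradient nonzero, so P is smooth).
Step 3: tangent line at P: -6·(x − -2) + -10·(y − -3) = 0.
Expanding: -6*x - 10*y - 42 = 0.


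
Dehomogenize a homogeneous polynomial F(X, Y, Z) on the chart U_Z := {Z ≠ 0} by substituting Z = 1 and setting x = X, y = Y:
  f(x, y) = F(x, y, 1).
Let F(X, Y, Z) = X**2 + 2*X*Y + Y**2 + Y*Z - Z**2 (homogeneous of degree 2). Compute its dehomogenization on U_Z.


f(x, y) = x**2 + 2*x*y + y**2 + y - 1

On U_Z we set Z = 1. Each monomial c·X^i·Y^j·Z^k in F becomes c·x^i·y^j·1^k = c·x^i·y^j.
Substituting Z = 1: F(X, Y, 1) = x**2 + 2*x*y + y**2 + y - 1.
Note: deg(f) ≤ deg(F) = 2; strict inequality happens when F is divisible by Z (lost terms).


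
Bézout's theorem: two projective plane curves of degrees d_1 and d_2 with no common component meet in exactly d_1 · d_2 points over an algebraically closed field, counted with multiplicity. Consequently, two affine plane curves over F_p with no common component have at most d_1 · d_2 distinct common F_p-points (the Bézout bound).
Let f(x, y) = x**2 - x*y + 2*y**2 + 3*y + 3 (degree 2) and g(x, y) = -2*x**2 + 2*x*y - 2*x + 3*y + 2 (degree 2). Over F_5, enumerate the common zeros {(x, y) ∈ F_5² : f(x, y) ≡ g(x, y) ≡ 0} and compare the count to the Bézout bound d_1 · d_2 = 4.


Common zeros: {(3, 3)}; count = 1; Bézout bound = 4.

deg(f) = 2, deg(g) = 2, so Bézout bound = 4.
Scan x ∈ F_5. For each x, list the y ∈ F_5 with f(x, y) ≡ 0 and those with g(x, y) ≡ 0 (mod 5); the common zeros in that column are the intersection.
  x = 0: f ≡ 0 at y ∈ {3}; g ≡ 0 at y ∈ {1}; common: ∅.
  x = 1: f ≡ 0 at y ∈ ∅; g ≡ 0 at y ∈ ∅; common: ∅.
  x = 2: f ≡ 0 at y ∈ {1}; g ≡ 0 at y ∈ {0}; common: ∅.
  x = 3: f ≡ 0 at y ∈ {2, 3}; g ≡ 0 at y ∈ {3}; common: {3}.
  x = 4: f ≡ 0 at y ∈ {1, 2}; g ≡ 0 at y ∈ {3}; common: ∅.
Collecting: common zeros = {(3, 3)}, so the count is 1.
Comparison with the Bézout bound: 1 ≤ 4 = deg(f)·deg(g), as expected for curves with no common component (the affine F_5-count falls short of the bound because intersections may lie at infinity, over extension fields, or carry multiplicity).


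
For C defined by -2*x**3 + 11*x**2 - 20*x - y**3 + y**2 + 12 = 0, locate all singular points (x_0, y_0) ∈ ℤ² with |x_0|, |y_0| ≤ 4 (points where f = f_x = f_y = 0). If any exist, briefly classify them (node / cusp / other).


Singular points: {(2, 0)}; classification: node.

Compute partial derivatives:
  f_x = -6*x**2 + 22*x - 20.
  f_y = -3*y**2 + 2*y.
Scan x_0 ∈ {−4, ..., 4}. For each x_0, f_y(x_0, y) is a polynomial in y; find its integer roots y ∈ {−4, ..., 4}, then test f_x and f at those candidates.
  x = -4: f_y(-4, y) = -3*y**2 + 2*y; vanishes at y ∈ {0}. (-4, 0): f_x = -204 ≠ 0.
  x = -3: f_y(-3, y) = -3*y**2 + 2*y; vanishes at y ∈ {0}. (-3, 0): f_x = -140 ≠ 0.
  x = -2: f_y(-2, y) = -3*y**2 + 2*y; vanishes at y ∈ {0}. (-2, 0): f_x = -88 ≠ 0.
  x = -1: f_y(-1, y) = -3*y**2 + 2*y; vanishes at y ∈ {0}. (-1, 0): f_x = -48 ≠ 0.
  x = 0: f_y(0, y) = -3*y**2 + 2*y; vanishes at y ∈ {0}. (0, 0): f_x = -20 ≠ 0.
  x = 1: f_y(1, y) = -3*y**2 + 2*y; vanishes at y ∈ {0}. (1, 0): f_x = -4 ≠ 0.
  x = 2: f_y(2, y) = -3*y**2 + 2*y; vanishes at y ∈ {0}. (2, 0): f_x = 0, f = 0 — SINGULAR.
  x = 3: f_y(3, y) = -3*y**2 + 2*y; vanishes at y ∈ {0}. (3, 0): f_x = -8 ≠ 0.
  x = 4: f_y(4, y) = -3*y**2 + 2*y; vanishes at y ∈ {0}. (4, 0): f_x = -28 ≠ 0.
Only singular point on the grid: (2, 0).
Classify: substitute x = 2 + u, y = 0 + v and expand: f = -2*u**3 - u**2 - v**3 + v**2.
No constant or linear terms (consistent with a singular point). Quadratic part: -u**2 + v**2. Cubic part: -2*u**3 - v**3.
The quadratic part v**2 - u**2 = (v − u)(v + u) splits into two distinct linear factors, so there are two distinct tangent lines y − 0 = ±(x − 2) — this is a node (ordinary double point).
Classification: node.


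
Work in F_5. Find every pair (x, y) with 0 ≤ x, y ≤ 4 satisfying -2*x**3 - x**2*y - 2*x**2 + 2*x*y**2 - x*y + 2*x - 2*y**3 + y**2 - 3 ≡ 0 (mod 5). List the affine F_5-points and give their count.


Affine F_5-points: {(0, 2), (0, 4), (1, 0), (2, 3), (2, 4), (4, 0), (4, 2)}; count = 7.

For each of the 25 pairs (x, y) ∈ F_5², evaluate f(x, y) mod 5. Record the zeros.
  x = 0: [0↦2, 1↦1, 2↦0, 3↦2, 4↦0]  zeros at y ∈ {2, 4}
  x = 1: [0↦0, 1↦4, 2↦2, 3↦2, 4↦2]  zeros at y ∈ {0}
  x = 2: [0↦2, 1↦4, 2↦4, 3↦0, 4↦0]  zeros at y ∈ {3, 4}
  x = 3: [0↦1, 1↦4, 2↦4, 3↦4, 4↦2]  zeros at y ∈ ∅
  x = 4: [0↦0, 1↦2, 2↦0, 3↦2, 4↦1]  zeros at y ∈ {0, 2}
Collecting zeros: affine points = {(0, 2), (0, 4), (1, 0), (2, 3), (2, 4), (4, 0), (4, 2)}.
Total count |C(F_5)_aff| = 7.


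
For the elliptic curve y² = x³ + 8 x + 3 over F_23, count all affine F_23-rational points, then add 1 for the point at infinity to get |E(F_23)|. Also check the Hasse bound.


Affine points = {(0, 7), (0, 16), (1, 9), (1, 14), (2, 2), (2, 21), (3, 10), (3, 13), (8, 2), (8, 21), (10, 5), (10, 18), (13, 2), (13, 21), (15, 5), (15, 18), (16, 8), (16, 15), (21, 5), (21, 18)}; affine count = 20; |E(F_23)| = 21.

Discriminant check: Δ ∝ 4a³ + 27b² = 4·8³ + 27·3² = 4·512 + 27·9 ≡ 14 (mod 23). Nonzero ⇒ E is nonsingular.
For each x ∈ F_23, compute rhs = x³ + 8·x + 3 mod 23, then count y ∈ F_23 with y² ≡ rhs.
  x = 0: rhs = 3, matching y values: 7, 16 (2 points).
  x = 1: rhs = 12, matching y values: 9, 14 (2 points).
  x = 2: rhs = 4, matching y values: 2, 21 (2 points).
  x = 3: rhs = 8, matching y values: 10, 13 (2 points).
  x = 4: rhs = 7, matching y values: none (0 points).
  x = 5: rhs = 7, matching y values: none (0 points).
  x = 6: rhs = 14, matching y values: none (0 points).
  x = 7: rhs = 11, matching y values: none (0 points).
  x = 8: rhs = 4, matching y values: 2, 21 (2 points).
  x = 9: rhs = 22, matching y values: none (0 points).
  x = 10: rhs = 2, matching y values: 5, 18 (2 points).
  x = 11: rhs = 19, matching y values: none (0 points).
  x = 12: rhs = 10, matching y values: none (0 points).
  x = 13: rhs = 4, matching y values: 2, 21 (2 points).
  x = 14: rhs = 7, matching y values: none (0 points).
  x = 15: rhs = 2, matching y values: 5, 18 (2 points).
  x = 16: rhs = 18, matching y values: 8, 15 (2 points).
  x = 17: rhs = 15, matching y values: none (0 points).
  x = 18: rhs = 22, matching y values: none (0 points).
  x = 19: rhs = 22, matching y values: none (0 points).
  x = 20: rhs = 21, matching y values: none (0 points).
  x = 21: rhs = 2, matching y values: 5, 18 (2 points).
  x = 22: rhs = 17, matching y values: none (0 points).
Total affine count: 20.
Full point count |E(F_23)| = 20 + 1 = 21.
Hasse bound: |21 − (23+1)| = |-3| = 3 ≤ 2√23 ≈ 9.5917 ✓.


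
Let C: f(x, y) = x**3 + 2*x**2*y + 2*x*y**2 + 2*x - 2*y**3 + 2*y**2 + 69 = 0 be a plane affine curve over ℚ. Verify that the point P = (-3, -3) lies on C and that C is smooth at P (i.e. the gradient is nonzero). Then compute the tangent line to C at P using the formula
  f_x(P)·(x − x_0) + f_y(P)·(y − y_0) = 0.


Tangent line at P: 83*x - 12*y + 213 = 0.

Step 1: f(-3, -3) = 0, so P lies on C.
Step 2: partial derivatives
  f_x(x, y) = 3*x**2 + 4*x*y + 2*y**2 + 2, f_y(x, y) = 2*x**2 + 4*x*y - 6*y**2 + 4*y.
  f_x(P) = 83, f_y(P) = -12 (gradient nonzero, so P is smooth).
Step 3: tangent line at P: 83·(x − -3) + -12·(y − -3) = 0.
Expanding: 83*x - 12*y + 213 = 0.


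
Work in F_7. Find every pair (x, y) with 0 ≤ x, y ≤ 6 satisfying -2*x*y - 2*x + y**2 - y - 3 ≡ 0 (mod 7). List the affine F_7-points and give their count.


Affine F_7-points: {(1, 1), (1, 2), (2, 0), (2, 5), (3, 3), (3, 4)}; count = 6.

For each of the 49 pairs (x, y) ∈ F_7², evaluate f(x, y) mod 7. Record the zeros.
  x = 0: [0↦4, 1↦4, 2↦6, 3↦3, 4↦2, 5↦3, 6↦6]  zeros at y ∈ ∅
  x = 1: [0↦2, 1↦0, 2↦0, 3↦2, 4↦6, 5↦5, 6↦6]  zeros at y ∈ {1, 2}
  x = 2: [0↦0, 1↦3, 2↦1, 3↦1, 4↦3, 5↦0, 6↦6]  zeros at y ∈ {0, 5}
  x = 3: [0↦5, 1↦6, 2↦2, 3↦0, 4↦0, 5↦2, 6↦6]  zeros at y ∈ {3, 4}
  x = 4: [0↦3, 1↦2, 2↦3, 3↦6, 4↦4, 5↦4, 6↦6]  zeros at y ∈ ∅
  x = 5: [0↦1, 1↦5, 2↦4, 3↦5, 4↦1, 5↦6, 6↦6]  zeros at y ∈ ∅
  x = 6: [0↦6, 1↦1, 2↦5, 3↦4, 4↦5, 5↦1, 6↦6]  zeros at y ∈ ∅
Collecting zeros: affine points = {(1, 1), (1, 2), (2, 0), (2, 5), (3, 3), (3, 4)}.
Total count |C(F_7)_aff| = 6.


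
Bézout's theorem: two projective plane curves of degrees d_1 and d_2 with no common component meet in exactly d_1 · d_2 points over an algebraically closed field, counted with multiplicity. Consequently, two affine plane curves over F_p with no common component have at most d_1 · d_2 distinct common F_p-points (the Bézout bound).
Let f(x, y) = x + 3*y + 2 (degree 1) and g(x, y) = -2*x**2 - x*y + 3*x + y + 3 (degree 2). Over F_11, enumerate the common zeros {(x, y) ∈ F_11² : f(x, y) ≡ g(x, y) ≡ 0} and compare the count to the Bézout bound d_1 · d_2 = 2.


Common zeros: {(4, 9), (9, 0)}; count = 2; Bézout bound = 2.

deg(f) = 1, deg(g) = 2, so Bézout bound = 2.
Scan x ∈ F_11. For each x, list the y ∈ F_11 with f(x, y) ≡ 0 and those with g(x, y) ≡ 0 (mod 11); the common zeros in that column are the intersection.
  x = 0: f ≡ 0 at y ∈ {3}; g ≡ 0 at y ∈ {8}; common: ∅.
  x = 1: f ≡ 0 at y ∈ {10}; g ≡ 0 at y ∈ ∅; common: ∅.
  x = 2: f ≡ 0 at y ∈ {6}; g ≡ 0 at y ∈ {1}; common: ∅.
  x = 3: f ≡ 0 at y ∈ {2}; g ≡ 0 at y ∈ {8}; common: ∅.
  x = 4: f ≡ 0 at y ∈ {9}; g ≡ 0 at y ∈ {9}; common: {9}.
  x = 5: f ≡ 0 at y ∈ {5}; g ≡ 0 at y ∈ {3}; common: ∅.
  x = 6: f ≡ 0 at y ∈ {1}; g ≡ 0 at y ∈ {3}; common: ∅.
  x = 7: f ≡ 0 at y ∈ {8}; g ≡ 0 at y ∈ {6}; common: ∅.
  x = 8: f ≡ 0 at y ∈ {4}; g ≡ 0 at y ∈ {6}; common: ∅.
  x = 9: f ≡ 0 at y ∈ {0}; g ≡ 0 at y ∈ {0}; common: {0}.
  x = 10: f ≡ 0 at y ∈ {7}; g ≡ 0 at y ∈ {1}; common: ∅.
Collecting: common zeros = {(4, 9), (9, 0)}, so the count is 2.
Comparison with the Bézout bound: 2 ≤ 2 = deg(f)·deg(g), as expected for curves with no common component (the bound is attained).


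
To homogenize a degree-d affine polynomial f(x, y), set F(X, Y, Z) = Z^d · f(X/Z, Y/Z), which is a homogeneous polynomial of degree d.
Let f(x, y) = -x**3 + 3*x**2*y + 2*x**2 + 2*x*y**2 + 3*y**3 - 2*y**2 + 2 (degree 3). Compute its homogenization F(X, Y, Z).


F(X, Y, Z) = -X**3 + 3*X**2*Y + 2*X**2*Z + 2*X*Y**2 + 3*Y**3 - 2*Y**2*Z + 2*Z**3

deg(f) = 3.
Substitute x = X/Z, y = Y/Z into f, then multiply by Z^3.
  monomial -1·x^3·y^0 ↦ -1·X^3·Y^0·Z^0.
  monomial 3·x^2·y^1 ↦ 3·X^2·Y^1·Z^0.
  monomial 2·x^2·y^0 ↦ 2·X^2·Y^0·Z^1.
  monomial 2·x^1·y^2 ↦ 2·X^1·Y^2·Z^0.
  monomial 3·x^0·y^3 ↦ 3·X^0·Y^3·Z^0.
  monomial -2·x^0·y^2 ↦ -2·X^0·Y^2·Z^1.
  monomial 2·x^0·y^0 ↦ 2·X^0·Y^0·Z^3.
Collecting: F(X, Y, Z) = -X**3 + 3*X**2*Y + 2*X**2*Z + 2*X*Y**2 + 3*Y**3 - 2*Y**2*Z + 2*Z**3.


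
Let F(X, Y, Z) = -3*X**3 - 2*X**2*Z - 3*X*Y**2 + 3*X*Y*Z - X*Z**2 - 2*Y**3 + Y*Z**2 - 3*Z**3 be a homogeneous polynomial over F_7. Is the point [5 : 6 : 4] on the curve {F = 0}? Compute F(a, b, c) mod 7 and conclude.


F(5,6,4) ≡ 2 (mod 7); P is NOT on the curve.

Evaluate F(5, 6, 4) term-by-term (mod 7).
  -3*X**3 ↦ -3·125·1·1 = -375
  -2*X**2*Z ↦ -2·25·1·4 = -200
  -3*X*Y**2 ↦ -3·5·36·1 = -540
  3*X*Y*Z ↦ 3·5·6·4 = 360
  -X*Z**2 ↦ -1·5·1·16 = -80
  -2*Y**3 ↦ -2·1·216·1 = -432
  Y*Z**2 ↦ 1·1·6·16 = 96
  -3*Z**3 ↦ -3·1·1·64 = -192
Sum: F(5, 6, 4) = (-375) + (-200) + (-540) + (360) + (-80) + (-432) + (96) + (-192) = -1363.
Reducing mod 7: -1363 ≡ 2 (mod 7).
Since F(a, b, c) ≡ 2 ≠ 0 (mod 7), P does NOT lie on the curve.


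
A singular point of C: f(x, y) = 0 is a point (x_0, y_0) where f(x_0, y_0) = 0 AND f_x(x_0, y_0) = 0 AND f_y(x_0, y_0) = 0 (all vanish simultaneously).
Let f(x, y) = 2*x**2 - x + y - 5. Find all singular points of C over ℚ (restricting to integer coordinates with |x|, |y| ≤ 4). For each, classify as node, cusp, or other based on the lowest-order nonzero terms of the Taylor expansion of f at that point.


No singular points in the scanned grid; C is smooth there.

Compute partial derivatives:
  f_x = 4*x - 1.
  f_y = 1.
f_y = 1 is a nonzero constant, so f_y never vanishes: no point (x, y) can satisfy f = f_x = f_y = 0. In particular no (x, y) ∈ {−4, ..., 4}² is singular; the curve is smooth.


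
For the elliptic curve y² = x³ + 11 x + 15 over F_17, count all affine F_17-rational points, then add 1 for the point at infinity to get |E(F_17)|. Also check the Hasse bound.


Affine points = {(0, 7), (0, 10), (4, 2), (4, 15), (5, 5), (5, 12), (6, 5), (6, 12), (13, 3), (13, 14), (15, 6), (15, 11)}; affine count = 12; |E(F_17)| = 13.

Discriminant check: Δ ∝ 4a³ + 27b² = 4·11³ + 27·15² = 4·1331 + 27·225 ≡ 9 (mod 17). Nonzero ⇒ E is nonsingular.
For each x ∈ F_17, compute rhs = x³ + 11·x + 15 mod 17, then count y ∈ F_17 with y² ≡ rhs.
  x = 0: rhs = 15, matching y values: 7, 10 (2 points).
  x = 1: rhs = 10, matching y values: none (0 points).
  x = 2: rhs = 11, matching y values: none (0 points).
  x = 3: rhs = 7, matching y values: none (0 points).
  x = 4: rhs = 4, matching y values: 2, 15 (2 points).
  x = 5: rhs = 8, matching y values: 5, 12 (2 points).
  x = 6: rhs = 8, matching y values: 5, 12 (2 points).
  x = 7: rhs = 10, matching y values: none (0 points).
  x = 8: rhs = 3, matching y values: none (0 points).
  x = 9: rhs = 10, matching y values: none (0 points).
  x = 10: rhs = 3, matching y values: none (0 points).
  x = 11: rhs = 5, matching y values: none (0 points).
  x = 12: rhs = 5, matching y values: none (0 points).
  x = 13: rhs = 9, matching y values: 3, 14 (2 points).
  x = 14: rhs = 6, matching y values: none (0 points).
  x = 15: rhs = 2, matching y values: 6, 11 (2 points).
  x = 16: rhs = 3, matching y values: none (0 points).
Total affine count: 12.
Full point count |E(F_17)| = 12 + 1 = 13.
Hasse bound: |13 − (17+1)| = |-5| = 5 ≤ 2√17 ≈ 8.2462 ✓.


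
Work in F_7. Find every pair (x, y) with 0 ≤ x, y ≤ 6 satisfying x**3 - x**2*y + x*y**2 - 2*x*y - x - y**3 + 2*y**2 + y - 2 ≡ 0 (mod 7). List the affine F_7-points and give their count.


Affine F_7-points: {(0, 1), (0, 2), (0, 6), (2, 1), (2, 5), (3, 6), (4, 2), (5, 2), (6, 1), (6, 3), (6, 4)}; count = 11.

For each of the 49 pairs (x, y) ∈ F_7², evaluate f(x, y) mod 7. Record the zeros.
  x = 0: [0↦5, 1↦0, 2↦0, 3↦6, 4↦5, 5↦5, 6↦0]  zeros at y ∈ {1, 2, 6}
  x = 1: [0↦5, 1↦5, 2↦5, 3↦6, 4↦2, 5↦1, 6↦4]  zeros at y ∈ ∅
  x = 2: [0↦4, 1↦0, 2↦5, 3↦6, 4↦4, 5↦0, 6↦2]  zeros at y ∈ {1, 5}
  x = 3: [0↦1, 1↦5, 2↦6, 3↦5, 4↦3, 5↦1, 6↦0]  zeros at y ∈ {6}
  x = 4: [0↦2, 1↦5, 2↦0, 3↦2, 4↦5, 5↦3, 6↦4]  zeros at y ∈ {2}
  x = 5: [0↦6, 1↦6, 2↦0, 3↦3, 4↦2, 5↦5, 6↦6]  zeros at y ∈ {2}
  x = 6: [0↦5, 1↦0, 2↦5, 3↦0, 4↦0, 5↦6, 6↦5]  zeros at y ∈ {1, 3, 4}
Collecting zeros: affine points = {(0, 1), (0, 2), (0, 6), (2, 1), (2, 5), (3, 6), (4, 2), (5, 2), (6, 1), (6, 3), (6, 4)}.
Total count |C(F_7)_aff| = 11.


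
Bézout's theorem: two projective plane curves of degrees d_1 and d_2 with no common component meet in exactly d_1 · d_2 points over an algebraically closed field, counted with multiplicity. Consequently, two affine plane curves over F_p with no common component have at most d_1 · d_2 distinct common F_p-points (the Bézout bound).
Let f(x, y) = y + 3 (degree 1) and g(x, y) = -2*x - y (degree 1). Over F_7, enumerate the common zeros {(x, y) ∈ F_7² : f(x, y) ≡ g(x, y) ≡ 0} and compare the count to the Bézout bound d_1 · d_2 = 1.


Common zeros: {(5, 4)}; count = 1; Bézout bound = 1.

deg(f) = 1, deg(g) = 1, so Bézout bound = 1.
Scan x ∈ F_7. For each x, list the y ∈ F_7 with f(x, y) ≡ 0 and those with g(x, y) ≡ 0 (mod 7); the common zeros in that column are the intersection.
  x = 0: f ≡ 0 at y ∈ {4}; g ≡ 0 at y ∈ {0}; common: ∅.
  x = 1: f ≡ 0 at y ∈ {4}; g ≡ 0 at y ∈ {5}; common: ∅.
  x = 2: f ≡ 0 at y ∈ {4}; g ≡ 0 at y ∈ {3}; common: ∅.
  x = 3: f ≡ 0 at y ∈ {4}; g ≡ 0 at y ∈ {1}; common: ∅.
  x = 4: f ≡ 0 at y ∈ {4}; g ≡ 0 at y ∈ {6}; common: ∅.
  x = 5: f ≡ 0 at y ∈ {4}; g ≡ 0 at y ∈ {4}; common: {4}.
  x = 6: f ≡ 0 at y ∈ {4}; g ≡ 0 at y ∈ {2}; common: ∅.
Collecting: common zeros = {(5, 4)}, so the count is 1.
Comparison with the Bézout bound: 1 ≤ 1 = deg(f)·deg(g), as expected for curves with no common component (the bound is attained).


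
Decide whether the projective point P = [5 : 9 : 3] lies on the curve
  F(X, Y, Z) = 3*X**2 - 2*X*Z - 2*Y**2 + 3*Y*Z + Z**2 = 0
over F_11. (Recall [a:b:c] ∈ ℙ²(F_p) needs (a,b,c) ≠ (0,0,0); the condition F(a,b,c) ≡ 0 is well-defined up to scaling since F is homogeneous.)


F(5,9,3) ≡ 6 (mod 11); P is NOT on the curve.

Evaluate F(5, 9, 3) term-by-term (mod 11).
  3*X**2 ↦ 3·25·1·1 = 75
  -2*X*Z ↦ -2·5·1·3 = -30
  -2*Y**2 ↦ -2·1·81·1 = -162
  3*Y*Z ↦ 3·1·9·3 = 81
  Z**2 ↦ 1·1·1·9 = 9
Sum: F(5, 9, 3) = (75) + (-30) + (-162) + (81) + (9) = -27.
Reducing mod 11: -27 ≡ 6 (mod 11).
Since F(a, b, c) ≡ 6 ≠ 0 (mod 11), P does NOT lie on the curve.


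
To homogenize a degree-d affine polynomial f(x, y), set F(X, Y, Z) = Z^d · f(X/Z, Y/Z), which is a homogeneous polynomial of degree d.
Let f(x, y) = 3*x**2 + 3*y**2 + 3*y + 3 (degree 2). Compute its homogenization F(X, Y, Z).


F(X, Y, Z) = 3*X**2 + 3*Y**2 + 3*Y*Z + 3*Z**2

deg(f) = 2.
Substitute x = X/Z, y = Y/Z into f, then multiply by Z^2.
  monomial 3·x^2·y^0 ↦ 3·X^2·Y^0·Z^0.
  monomial 3·x^0·y^2 ↦ 3·X^0·Y^2·Z^0.
  monomial 3·x^0·y^1 ↦ 3·X^0·Y^1·Z^1.
  monomial 3·x^0·y^0 ↦ 3·X^0·Y^0·Z^2.
Collecting: F(X, Y, Z) = 3*X**2 + 3*Y**2 + 3*Y*Z + 3*Z**2.


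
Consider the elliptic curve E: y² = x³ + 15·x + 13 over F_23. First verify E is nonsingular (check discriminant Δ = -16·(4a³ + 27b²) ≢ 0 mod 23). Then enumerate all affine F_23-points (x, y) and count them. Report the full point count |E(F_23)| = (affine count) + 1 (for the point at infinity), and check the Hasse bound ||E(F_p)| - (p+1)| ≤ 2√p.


Affine points = {(0, 6), (0, 17), (1, 11), (1, 12), (3, 4), (3, 19), (5, 11), (5, 12), (7, 1), (7, 22), (8, 1), (8, 22), (9, 7), (9, 16), (10, 6), (10, 17), (12, 9), (12, 14), (13, 6), (13, 17), (14, 0), (15, 5), (15, 18), (16, 5), (16, 18), (17, 11), (17, 12), (19, 2), (19, 21)}; affine count = 29; |E(F_23)| = 30.

Discriminant check: Δ ∝ 4a³ + 27b² = 4·15³ + 27·13² = 4·3375 + 27·169 ≡ 8 (mod 23). Nonzero ⇒ E is nonsingular.
For each x ∈ F_23, compute rhs = x³ + 15·x + 13 mod 23, then count y ∈ F_23 with y² ≡ rhs.
  x = 0: rhs = 13, matching y values: 6, 17 (2 points).
  x = 1: rhs = 6, matching y values: 11, 12 (2 points).
  x = 2: rhs = 5, matching y values: none (0 points).
  x = 3: rhs = 16, matching y values: 4, 19 (2 points).
  x = 4: rhs = 22, matching y values: none (0 points).
  x = 5: rhs = 6, matching y values: 11, 12 (2 points).
  x = 6: rhs = 20, matching y values: none (0 points).
  x = 7: rhs = 1, matching y values: 1, 22 (2 points).
  x = 8: rhs = 1, matching y values: 1, 22 (2 points).
  x = 9: rhs = 3, matching y values: 7, 16 (2 points).
  x = 10: rhs = 13, matching y values: 6, 17 (2 points).
  x = 11: rhs = 14, matching y values: none (0 points).
  x = 12: rhs = 12, matching y values: 9, 14 (2 points).
  x = 13: rhs = 13, matching y values: 6, 17 (2 points).
  x = 14: rhs = 0, matching y values: 0 (1 points).
  x = 15: rhs = 2, matching y values: 5, 18 (2 points).
  x = 16: rhs = 2, matching y values: 5, 18 (2 points).
  x = 17: rhs = 6, matching y values: 11, 12 (2 points).
  x = 18: rhs = 20, matching y values: none (0 points).
  x = 19: rhs = 4, matching y values: 2, 21 (2 points).
  x = 20: rhs = 10, matching y values: none (0 points).
  x = 21: rhs = 21, matching y values: none (0 points).
  x = 22: rhs = 20, matching y values: none (0 points).
Total affine count: 29.
Full point count |E(F_23)| = 29 + 1 = 30.
Hasse bound: |30 − (23+1)| = |6| = 6 ≤ 2√23 ≈ 9.5917 ✓.


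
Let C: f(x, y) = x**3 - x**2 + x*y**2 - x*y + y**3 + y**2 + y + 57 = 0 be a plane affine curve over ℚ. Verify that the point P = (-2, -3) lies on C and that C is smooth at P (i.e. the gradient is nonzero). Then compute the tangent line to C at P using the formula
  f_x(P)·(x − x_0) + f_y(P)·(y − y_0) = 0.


Tangent line at P: 28*x + 36*y + 164 = 0.

Step 1: f(-2, -3) = 0, so P lies on C.
Step 2: partial derivatives
  f_x(x, y) = 3*x**2 - 2*x + y**2 - y, f_y(x, y) = 2*x*y - x + 3*y**2 + 2*y + 1.
  f_x(P) = 28, f_y(P) = 36 (gradient nonzero, so P is smooth).
Step 3: tangent line at P: 28·(x − -2) + 36·(y − -3) = 0.
Expanding: 28*x + 36*y + 164 = 0.


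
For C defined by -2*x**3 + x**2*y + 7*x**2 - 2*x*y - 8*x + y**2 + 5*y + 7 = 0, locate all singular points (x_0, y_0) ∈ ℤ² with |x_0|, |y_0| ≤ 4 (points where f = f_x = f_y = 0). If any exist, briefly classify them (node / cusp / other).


Singular points: {(1, -2)}; classification: node.

Compute partial derivatives:
  f_x = -6*x**2 + 2*x*y + 14*x - 2*y - 8.
  f_y = x**2 - 2*x + 2*y + 5.
Scan x_0 ∈ {−4, ..., 4}. For each x_0, f_y(x_0, y) is a polynomial in y; find its integer roots y ∈ {−4, ..., 4}, then test f_x and f at those candidates.
  x = -4: f_y(-4, y) = 2*y + 29; no integer root y with |y| ≤ 4.
  x = -3: f_y(-3, y) = 2*y + 20; no integer root y with |y| ≤ 4.
  x = -2: f_y(-2, y) = 2*y + 13; no integer root y with |y| ≤ 4.
  x = -1: f_y(-1, y) = 2*y + 8; vanishes at y ∈ {-4}. (-1, -4): f_x = -12 ≠ 0.
  x = 0: f_y(0, y) = 2*y + 5; no integer root y with |y| ≤ 4.
  x = 1: f_y(1, y) = 2*y + 4; vanishes at y ∈ {-2}. (1, -2): f_x = 0, f = 0 — SINGULAR.
  x = 2: f_y(2, y) = 2*y + 5; no integer root y with |y| ≤ 4.
  x = 3: f_y(3, y) = 2*y + 8; vanishes at y ∈ {-4}. (3, -4): f_x = -36 ≠ 0.
  x = 4: f_y(4, y) = 2*y + 13; no integer root y with |y| ≤ 4.
Only singular point on the grid: (1, -2).
Classify: substitute x = 1 + u, y = -2 + v and expand: f = -2*u**3 + u**2*v - u**2 + v**2.
No constant or linear terms (consistent with a singular point). Quadratic part: -u**2 + v**2. Cubic part: -2*u**3 + u**2*v.
The quadratic part v**2 - u**2 = (v − u)(v + u) splits into two distinct linear factors, so there are two distinct tangent lines y − -2 = ±(x − 1) — this is a node (ordinary double point).
Classification: node.


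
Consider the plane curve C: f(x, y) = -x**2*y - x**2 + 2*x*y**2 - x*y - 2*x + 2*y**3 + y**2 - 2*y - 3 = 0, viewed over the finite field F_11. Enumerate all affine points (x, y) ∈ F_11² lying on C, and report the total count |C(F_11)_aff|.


Affine F_11-points: {(0, 9), (1, 4), (2, 0), (2, 4), (2, 10), (3, 7), (3, 8), (3, 9), (4, 7), (4, 8), (7, 0), (8, 6), (9, 6)}; count = 13.

For each of the 121 pairs (x, y) ∈ F_11², evaluate f(x, y) mod 11. Record the zeros.
  x = 0: [0↦8, 1↦9, 2↦2, 3↦10, 4↦1, 5↦9, 6↦2, 7↦3, 8↦2, 9↦0, 10↦9]  zeros at y ∈ {9}
  x = 1: [0↦5, 1↦6, 2↦3, 3↦8, 4↦0, 5↦2, 6↦4, 7↦7, 8↦1, 9↦9, 10↦10]  zeros at y ∈ {4}
  x = 2: [0↦0, 1↦10, 2↦9, 3↦9, 4↦0, 5↦5, 6↦3, 7↦6, 8↦4, 9↦9, 10↦0]  zeros at y ∈ {0, 4, 10}
  x = 3: [0↦4, 1↦10, 2↦9, 3↦2, 4↦1, 5↦7, 6↦10, 7↦0, 8↦0, 9↦0, 10↦1]  zeros at y ∈ {7, 8, 9}
  x = 4: [0↦6, 1↦6, 2↦3, 3↦9, 4↦3, 5↦8, 6↦3, 7↦0, 8↦0, 9↦4, 10↦2]  zeros at y ∈ {7, 8}
  x = 5: [0↦6, 1↦9, 2↦2, 3↦8, 4↦6, 5↦8, 6↦4, 7↦6, 8↦4, 9↦10, 10↦3]  zeros at y ∈ ∅
  x = 6: [0↦4, 1↦8, 2↦6, 3↦10, 4↦10, 5↦7, 6↦2, 7↦7, 8↦1, 9↦7, 10↦4]  zeros at y ∈ ∅
  x = 7: [0↦0, 1↦3, 2↦4, 3↦4, 4↦4, 5↦5, 6↦8, 7↦3, 8↦2, 9↦6, 10↦5]  zeros at y ∈ {0}
  x = 8: [0↦5, 1↦5, 2↦7, 3↦1, 4↦10, 5↦2, 6↦0, 7↦5, 8↦7, 9↦7, 10↦6]  zeros at y ∈ {6}
  x = 9: [0↦8, 1↦3, 2↦4, 3↦1, 4↦6, 5↦9, 6↦0, 7↦2, 8↦5, 9↦10, 10↦7]  zeros at y ∈ {6}
  x = 10: [0↦9, 1↦8, 2↦6, 3↦4, 4↦3, 5↦4, 6↦8, 7↦5, 8↦7, 9↦4, 10↦8]  zeros at y ∈ ∅
Collecting zeros: affine points = {(0, 9), (1, 4), (2, 0), (2, 4), (2, 10), (3, 7), (3, 8), (3, 9), (4, 7), (4, 8), (7, 0), (8, 6), (9, 6)}.
Total count |C(F_11)_aff| = 13.


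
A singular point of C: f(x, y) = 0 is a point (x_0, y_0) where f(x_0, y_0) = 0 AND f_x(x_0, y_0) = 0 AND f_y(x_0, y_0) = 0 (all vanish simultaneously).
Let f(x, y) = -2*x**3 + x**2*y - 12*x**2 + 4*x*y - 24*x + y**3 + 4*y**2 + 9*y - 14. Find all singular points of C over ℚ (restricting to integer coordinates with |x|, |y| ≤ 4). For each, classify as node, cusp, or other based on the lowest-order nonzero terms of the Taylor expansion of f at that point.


Singular points: {(-2, -1)}; classification: node.

Compute partial derivatives:
  f_x = -6*x**2 + 2*x*y - 24*x + 4*y - 24.
  f_y = x**2 + 4*x + 3*y**2 + 8*y + 9.
Scan x_0 ∈ {−4, ..., 4}. For each x_0, f_y(x_0, y) is a polynomial in y; find its integer roots y ∈ {−4, ..., 4}, then test f_x and f at those candidates.
  x = -4: f_y(-4, y) = 3*y**2 + 8*y + 9; no integer root y with |y| ≤ 4.
  x = -3: f_y(-3, y) = 3*y**2 + 8*y + 6; no integer root y with |y| ≤ 4.
  x = -2: f_y(-2, y) = 3*y**2 + 8*y + 5; vanishes at y ∈ {-1}. (-2, -1): f_x = 0, f = 0 — SINGULAR.
  x = -1: f_y(-1, y) = 3*y**2 + 8*y + 6; no integer root y with |y| ≤ 4.
  x = 0: f_y(0, y) = 3*y**2 + 8*y + 9; no integer root y with |y| ≤ 4.
  x = 1: f_y(1, y) = 3*y**2 + 8*y + 14; no integer root y with |y| ≤ 4.
  x = 2: f_y(2, y) = 3*y**2 + 8*y + 21; no integer root y with |y| ≤ 4.
  x = 3: f_y(3, y) = 3*y**2 + 8*y + 30; no integer root y with |y| ≤ 4.
  x = 4: f_y(4, y) = 3*y**2 + 8*y + 41; no integer root y with |y| ≤ 4.
Only singular point on the grid: (-2, -1).
Classify: substitute x = -2 + u, y = -1 + v and expand: f = -2*u**3 + u**2*v - u**2 + v**3 + v**2.
No constant or linear terms (consistent with a singular point). Quadratic part: -u**2 + v**2. Cubic part: -2*u**3 + u**2*v + v**3.
The quadratic part v**2 - u**2 = (v − u)(v + u) splits into two distinct linear factors, so there are two distinct tangent lines y − -1 = ±(x − -2) — this is a node (ordinary double point).
Classification: node.


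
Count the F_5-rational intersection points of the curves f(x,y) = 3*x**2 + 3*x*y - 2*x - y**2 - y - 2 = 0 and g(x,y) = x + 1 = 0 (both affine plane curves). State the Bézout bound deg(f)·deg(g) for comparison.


Common zeros: ∅; count = 0; Bézout bound = 2.

deg(f) = 2, deg(g) = 1, so Bézout bound = 2.
Scan x ∈ F_5. For each x, list the y ∈ F_5 with f(x, y) ≡ 0 and those with g(x, y) ≡ 0 (mod 5); the common zeros in that column are the intersection.
  x = 0: f ≡ 0 at y ∈ ∅; g ≡ 0 at y ∈ ∅; common: ∅.
  x = 1: f ≡ 0 at y ∈ {1}; g ≡ 0 at y ∈ ∅; common: ∅.
  x = 2: f ≡ 0 at y ∈ {1, 4}; g ≡ 0 at y ∈ ∅; common: ∅.
  x = 3: f ≡ 0 at y ∈ {4}; g ≡ 0 at y ∈ ∅; common: ∅.
  x = 4: f ≡ 0 at y ∈ ∅; g ≡ 0 at y ∈ {0, 1, 2, 3, 4}; common: ∅.
Collecting: common zeros = ∅, so the count is 0.
Comparison with the Bézout bound: 0 ≤ 2 = deg(f)·deg(g), as expected for curves with no common component (the affine F_5-count falls short of the bound because intersections may lie at infinity, over extension fields, or carry multiplicity).


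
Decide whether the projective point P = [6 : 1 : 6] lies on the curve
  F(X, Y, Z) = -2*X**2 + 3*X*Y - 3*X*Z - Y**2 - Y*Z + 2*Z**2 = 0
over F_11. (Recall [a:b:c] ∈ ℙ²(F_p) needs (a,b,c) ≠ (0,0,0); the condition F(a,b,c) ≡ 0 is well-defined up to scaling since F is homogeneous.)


F(6,1,6) ≡ 2 (mod 11); P is NOT on the curve.

Evaluate F(6, 1, 6) term-by-term (mod 11).
  -2*X**2 ↦ -2·36·1·1 = -72
  3*X*Y ↦ 3·6·1·1 = 18
  -3*X*Z ↦ -3·6·1·6 = -108
  -Y**2 ↦ -1·1·1·1 = -1
  -Y*Z ↦ -1·1·1·6 = -6
  2*Z**2 ↦ 2·1·1·36 = 72
Sum: F(6, 1, 6) = (-72) + (18) + (-108) + (-1) + (-6) + (72) = -97.
Reducing mod 11: -97 ≡ 2 (mod 11).
Since F(a, b, c) ≡ 2 ≠ 0 (mod 11), P does NOT lie on the curve.


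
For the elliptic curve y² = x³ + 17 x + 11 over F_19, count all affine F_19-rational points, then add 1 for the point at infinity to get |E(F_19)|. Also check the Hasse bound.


Affine points = {(0, 7), (0, 12), (6, 5), (6, 14), (7, 6), (7, 13), (9, 0), (11, 3), (11, 16), (12, 9), (12, 10), (13, 4), (13, 15), (16, 3), (16, 16), (17, 8), (17, 11)}; affine count = 17; |E(F_19)| = 18.

Discriminant check: Δ ∝ 4a³ + 27b² = 4·17³ + 27·11² = 4·4913 + 27·121 ≡ 5 (mod 19). Nonzero ⇒ E is nonsingular.
For each x ∈ F_19, compute rhs = x³ + 17·x + 11 mod 19, then count y ∈ F_19 with y² ≡ rhs.
  x = 0: rhs = 11, matching y values: 7, 12 (2 points).
  x = 1: rhs = 10, matching y values: none (0 points).
  x = 2: rhs = 15, matching y values: none (0 points).
  x = 3: rhs = 13, matching y values: none (0 points).
  x = 4: rhs = 10, matching y values: none (0 points).
  x = 5: rhs = 12, matching y values: none (0 points).
  x = 6: rhs = 6, matching y values: 5, 14 (2 points).
  x = 7: rhs = 17, matching y values: 6, 13 (2 points).
  x = 8: rhs = 13, matching y values: none (0 points).
  x = 9: rhs = 0, matching y values: 0 (1 points).
  x = 10: rhs = 3, matching y values: none (0 points).
  x = 11: rhs = 9, matching y values: 3, 16 (2 points).
  x = 12: rhs = 5, matching y values: 9, 10 (2 points).
  x = 13: rhs = 16, matching y values: 4, 15 (2 points).
  x = 14: rhs = 10, matching y values: none (0 points).
  x = 15: rhs = 12, matching y values: none (0 points).
  x = 16: rhs = 9, matching y values: 3, 16 (2 points).
  x = 17: rhs = 7, matching y values: 8, 11 (2 points).
  x = 18: rhs = 12, matching y values: none (0 points).
Total affine count: 17.
Full point count |E(F_19)| = 17 + 1 = 18.
Hasse bound: |18 − (19+1)| = |-2| = 2 ≤ 2√19 ≈ 8.7178 ✓.


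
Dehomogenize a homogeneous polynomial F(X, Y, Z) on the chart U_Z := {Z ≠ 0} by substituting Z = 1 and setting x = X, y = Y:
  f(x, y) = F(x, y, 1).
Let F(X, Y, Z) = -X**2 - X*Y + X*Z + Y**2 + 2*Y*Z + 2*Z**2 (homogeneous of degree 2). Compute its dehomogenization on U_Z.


f(x, y) = -x**2 - x*y + x + y**2 + 2*y + 2

On U_Z we set Z = 1. Each monomial c·X^i·Y^j·Z^k in F becomes c·x^i·y^j·1^k = c·x^i·y^j.
Substituting Z = 1: F(X, Y, 1) = -x**2 - x*y + x + y**2 + 2*y + 2.
Note: deg(f) ≤ deg(F) = 2; strict inequality happens when F is divisible by Z (lost terms).


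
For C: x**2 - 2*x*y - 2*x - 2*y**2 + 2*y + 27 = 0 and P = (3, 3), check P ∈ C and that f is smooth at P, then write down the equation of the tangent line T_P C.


Tangent line at P: -2*x - 16*y + 54 = 0.

Step 1: f(3, 3) = 0, so P lies on C.
Step 2: partial derivatives
  f_x(x, y) = 2*x - 2*y - 2, f_y(x, y) = -2*x - 4*y + 2.
  f_x(P) = -2, f_y(P) = -16 (gradient nonzero, so P is smooth).
Step 3: tangent line at P: -2·(x − 3) + -16·(y − 3) = 0.
Expanding: -2*x - 16*y + 54 = 0.


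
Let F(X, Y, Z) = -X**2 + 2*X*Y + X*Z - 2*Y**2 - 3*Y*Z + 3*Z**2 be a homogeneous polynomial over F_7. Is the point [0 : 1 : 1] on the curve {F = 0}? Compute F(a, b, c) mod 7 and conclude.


F(0,1,1) ≡ 5 (mod 7); P is NOT on the curve.

Evaluate F(0, 1, 1) term-by-term (mod 7).
  -X**2 ↦ -1·0·1·1 = 0
  2*X*Y ↦ 2·0·1·1 = 0
  X*Z ↦ 1·0·1·1 = 0
  -2*Y**2 ↦ -2·1·1·1 = -2
  -3*Y*Z ↦ -3·1·1·1 = -3
  3*Z**2 ↦ 3·1·1·1 = 3
Sum: F(0, 1, 1) = (0) + (0) + (0) + (-2) + (-3) + (3) = -2.
Reducing mod 7: -2 ≡ 5 (mod 7).
Since F(a, b, c) ≡ 5 ≠ 0 (mod 7), P does NOT lie on the curve.


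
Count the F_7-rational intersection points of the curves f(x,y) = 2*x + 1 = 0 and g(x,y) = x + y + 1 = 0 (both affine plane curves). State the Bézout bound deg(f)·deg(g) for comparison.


Common zeros: {(3, 3)}; count = 1; Bézout bound = 1.

deg(f) = 1, deg(g) = 1, so Bézout bound = 1.
Scan x ∈ F_7. For each x, list the y ∈ F_7 with f(x, y) ≡ 0 and those with g(x, y) ≡ 0 (mod 7); the common zeros in that column are the intersection.
  x = 0: f ≡ 0 at y ∈ ∅; g ≡ 0 at y ∈ {6}; common: ∅.
  x = 1: f ≡ 0 at y ∈ ∅; g ≡ 0 at y ∈ {5}; common: ∅.
  x = 2: f ≡ 0 at y ∈ ∅; g ≡ 0 at y ∈ {4}; common: ∅.
  x = 3: f ≡ 0 at y ∈ {0, 1, 2, 3, 4, 5, 6}; g ≡ 0 at y ∈ {3}; common: {3}.
  x = 4: f ≡ 0 at y ∈ ∅; g ≡ 0 at y ∈ {2}; common: ∅.
  x = 5: f ≡ 0 at y ∈ ∅; g ≡ 0 at y ∈ {1}; common: ∅.
  x = 6: f ≡ 0 at y ∈ ∅; g ≡ 0 at y ∈ {0}; common: ∅.
Collecting: common zeros = {(3, 3)}, so the count is 1.
Comparison with the Bézout bound: 1 ≤ 1 = deg(f)·deg(g), as expected for curves with no common component (the bound is attained).
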